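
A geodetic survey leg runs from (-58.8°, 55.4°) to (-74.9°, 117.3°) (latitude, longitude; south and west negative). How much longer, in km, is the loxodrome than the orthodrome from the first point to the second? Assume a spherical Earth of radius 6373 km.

129 km

Great circle: cos σ = sin φ₁ sin φ₂ + cos φ₁ cos φ₂ cos Δλ,  σ = 0.4748 rad → d_gc = 3025.78 km
Rhumb line: Δψ = -0.7451, q = Δφ/Δψ = 0.3771, d_rh = R√(Δφ²+q²Δλ²) = 3154.35 km
Excess = 3154.35 − 3025.78 = 128.57 ≈ 129 km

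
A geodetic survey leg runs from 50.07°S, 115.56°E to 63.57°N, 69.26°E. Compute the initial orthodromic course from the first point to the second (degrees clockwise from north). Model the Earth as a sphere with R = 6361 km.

N = sin Δλ·cos φ₂ = -0.3218;  D = cos φ₁ sin φ₂ − sin φ₁ cos φ₂ cos Δλ = +0.8106
initial course = atan2(N, D) = 338.35°

338.3°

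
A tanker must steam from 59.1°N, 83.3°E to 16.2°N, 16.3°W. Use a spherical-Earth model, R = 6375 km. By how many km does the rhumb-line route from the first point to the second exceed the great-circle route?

Great circle: cos σ = sin φ₁ sin φ₂ + cos φ₁ cos φ₂ cos Δλ,  σ = 1.4130 rad → d_gc = 9007.8 km
Rhumb line: Δψ = -0.9994, q = Δφ/Δψ = 0.7492, d_rh = R√(Δφ²+q²Δλ²) = 9577.1 km
Excess = 9577.1 − 9007.8 = 569.3 ≈ 569 km

569 km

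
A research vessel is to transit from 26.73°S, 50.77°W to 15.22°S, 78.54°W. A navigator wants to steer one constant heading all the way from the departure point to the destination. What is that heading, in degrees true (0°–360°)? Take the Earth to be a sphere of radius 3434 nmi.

Δψ = ln[tan(π/4+φ₂/2)/tan(π/4+φ₁/2)] = +0.2156
Δλ = -0.4847 rad (taken the short way round)
course = atan2(Δλ, Δψ) = 293.98°

294.0°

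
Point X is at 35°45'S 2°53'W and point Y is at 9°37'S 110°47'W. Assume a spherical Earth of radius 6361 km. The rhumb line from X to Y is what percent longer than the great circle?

3.3%

Great circle: σ = 1.7197 rad → d_gc = Rσ = 10938.9 km
Rhumb: Δφ = +0.4561, Δλ = -1.8832, Δψ = +0.5003, q = Δφ/Δψ = 0.9118 → d_rh = R√(Δφ²+q²Δλ²) = 11300.9 km
Excess = (11300.9 − 10938.9) / 10938.9 = 362.0 / 10938.9 = 3.31% ≈ 3.3%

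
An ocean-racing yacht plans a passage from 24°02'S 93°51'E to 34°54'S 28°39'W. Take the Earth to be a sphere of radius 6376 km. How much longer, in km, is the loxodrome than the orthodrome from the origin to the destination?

800 km

Great circle: cos σ = sin φ₁ sin φ₂ + cos φ₁ cos φ₂ cos Δλ,  σ = 1.7411 rad → d_gc = 11101.0 km
Rhumb line: Δψ = -0.2184, q = Δφ/Δψ = 0.8685, d_rh = R√(Δφ²+q²Δλ²) = 11901.0 km
Excess = 11901.0 − 11101.0 = 800.0 ≈ 800 km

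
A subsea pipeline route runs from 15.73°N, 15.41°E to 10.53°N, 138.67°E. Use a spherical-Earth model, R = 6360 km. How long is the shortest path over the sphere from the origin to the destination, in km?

13098 km

cos σ = sin φ₁ sin φ₂ + cos φ₁ cos φ₂ cos Δλ
      = sin(15.73°)sin(10.53°) + cos(15.73°)cos(10.53°)cos(123.26°) = -0.4695
σ = 118.000° → d = Rσ = 6360·2.05948 = 13098 km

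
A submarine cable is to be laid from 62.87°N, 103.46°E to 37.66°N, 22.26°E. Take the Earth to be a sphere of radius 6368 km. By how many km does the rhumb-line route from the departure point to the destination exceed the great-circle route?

Great circle: cos σ = sin φ₁ sin φ₂ + cos φ₁ cos φ₂ cos Δλ,  σ = 0.9286 rad → d_gc = 5913.1 km
Rhumb line: Δψ = -0.7113, q = Δφ/Δψ = 0.6186, d_rh = R√(Δφ²+q²Δλ²) = 6246.1 km
Excess = 6246.1 − 5913.1 = 333.0 ≈ 333 km

333 km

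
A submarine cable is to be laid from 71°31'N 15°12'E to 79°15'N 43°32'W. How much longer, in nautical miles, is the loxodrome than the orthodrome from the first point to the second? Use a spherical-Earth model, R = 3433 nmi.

40 nmi

Great circle: cos σ = sin φ₁ sin φ₂ + cos φ₁ cos φ₂ cos Δλ,  σ = 0.2749 rad → d_gc = 943.6 nmi
Rhumb line: Δψ = +0.5477, q = Δφ/Δψ = 0.2464, d_rh = R√(Δφ²+q²Δλ²) = 983.2 nmi
Excess = 983.2 − 943.6 = 39.6 ≈ 40 nmi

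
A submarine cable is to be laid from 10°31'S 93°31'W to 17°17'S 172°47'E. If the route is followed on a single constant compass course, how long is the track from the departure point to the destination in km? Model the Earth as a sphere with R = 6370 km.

Rhumb course C = atan2(Δλ, Δψ) with Δψ = ln[tan(π/4+φ₂/2)/tan(π/4+φ₁/2)] = -0.1217, Δλ = -1.6354 → C = 265.74°
d = R·|Δφ| / |cos C| = 6370·0.11810 / 0.07424 = 10134 km

10134 km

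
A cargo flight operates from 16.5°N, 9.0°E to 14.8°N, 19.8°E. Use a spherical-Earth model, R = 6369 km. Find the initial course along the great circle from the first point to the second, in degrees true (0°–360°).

θ = atan2( sin Δλ·cos φ₂ ,  cos φ₁ sin φ₂ − sin φ₁ cos φ₂ cos Δλ )
  = atan2(+0.1812, -0.0248) = 97.80°

97.8°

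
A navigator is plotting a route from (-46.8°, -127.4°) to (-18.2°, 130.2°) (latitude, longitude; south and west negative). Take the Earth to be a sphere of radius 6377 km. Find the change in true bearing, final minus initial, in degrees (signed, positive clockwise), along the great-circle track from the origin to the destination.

+69.2°

At departure: θ₁ = atan2(sin Δλ cos φ₂, cos φ₁ sin φ₂ − sin φ₁ cos φ₂ cos Δλ) = 248.66°
At arrival: θ₂ = atan2(sin Δλ cos φ₁, −cos φ₂ sin φ₁ + sin φ₂ cos φ₁ cos Δλ) = 317.84°
Δθ = θ₂ − θ₁ = +69.2°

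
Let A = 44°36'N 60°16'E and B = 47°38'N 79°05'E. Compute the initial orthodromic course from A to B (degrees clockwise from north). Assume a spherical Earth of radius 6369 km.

70.2°

N = sin Δλ·cos φ₂ = +0.2174;  D = cos φ₁ sin φ₂ − sin φ₁ cos φ₂ cos Δλ = +0.0782
initial course = atan2(N, D) = 70.21°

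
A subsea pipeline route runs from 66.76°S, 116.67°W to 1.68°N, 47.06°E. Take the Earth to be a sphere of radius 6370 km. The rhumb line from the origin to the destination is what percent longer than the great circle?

Great circle: σ = 1.9884 rad → d_gc = Rσ = 12666.0 km
Rhumb: Δφ = +1.1945, Δλ = +2.8576, Δψ = +1.6110, q = Δφ/Δψ = 0.7415 → d_rh = R√(Δφ²+q²Δλ²) = 15494.2 km
Excess = (15494.2 − 12666.0) / 12666.0 = 2828.2 / 12666.0 = 22.33% ≈ 22.3%

22.3%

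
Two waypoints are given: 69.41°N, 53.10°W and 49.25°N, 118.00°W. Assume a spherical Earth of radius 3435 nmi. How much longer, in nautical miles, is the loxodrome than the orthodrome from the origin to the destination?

91 nmi

Great circle: cos σ = sin φ₁ sin φ₂ + cos φ₁ cos φ₂ cos Δλ,  σ = 0.6325 rad → d_gc = 2172.6 nmi
Rhumb line: Δψ = -0.7152, q = Δφ/Δψ = 0.4919, d_rh = R√(Δφ²+q²Δλ²) = 2263.7 nmi
Excess = 2263.7 − 2172.6 = 91.1 ≈ 91 nmi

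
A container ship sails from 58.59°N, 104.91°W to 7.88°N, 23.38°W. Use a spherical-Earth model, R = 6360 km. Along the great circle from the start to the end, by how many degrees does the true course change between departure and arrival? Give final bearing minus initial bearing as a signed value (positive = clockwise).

+55.2°

Initial bearing θ₁ = atan2(sin Δλ cos φ₂, cos φ₁ sin φ₂ − sin φ₁ cos φ₂ cos Δλ) = 93.10°
Final bearing θ₂ = (initial bearing from the destination back to the start) + 180° = 148.31°
Δθ = θ₂ − θ₁ = +55.2°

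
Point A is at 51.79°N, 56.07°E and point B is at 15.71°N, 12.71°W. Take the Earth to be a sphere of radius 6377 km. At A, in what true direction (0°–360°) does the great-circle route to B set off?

θ = atan2( sin Δλ·cos φ₂ ,  cos φ₁ sin φ₂ − sin φ₁ cos φ₂ cos Δλ )
  = atan2(-0.8974, -0.1063) = 263.24°

263.2°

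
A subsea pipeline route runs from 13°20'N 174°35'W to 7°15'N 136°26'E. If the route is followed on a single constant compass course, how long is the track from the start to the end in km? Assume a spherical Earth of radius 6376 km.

5403 km

Rhumb course C = atan2(Δλ, Δψ) with Δψ = ln[tan(π/4+φ₂/2)/tan(π/4+φ₁/2)] = -0.1080, Δλ = -0.8549 → C = 262.80°
d = R·|Δφ| / |cos C| = 6376·0.10617 / 0.12529 = 5403 km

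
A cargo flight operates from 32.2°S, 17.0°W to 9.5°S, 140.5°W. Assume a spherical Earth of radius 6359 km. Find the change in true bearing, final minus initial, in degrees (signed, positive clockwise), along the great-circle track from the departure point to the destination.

+68.1°

Initial bearing θ₁ = atan2(sin Δλ cos φ₂, cos φ₁ sin φ₂ − sin φ₁ cos φ₂ cos Δλ) = 242.41°
Final bearing θ₂ = (initial bearing from the destination back to the start) + 180° = 310.50°
Δθ = θ₂ − θ₁ = +68.1°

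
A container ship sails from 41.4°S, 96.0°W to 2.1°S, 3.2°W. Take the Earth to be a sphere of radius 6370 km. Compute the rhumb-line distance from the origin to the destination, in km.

Δψ = ln[tan(π/4+φ₂/2)/tan(π/4+φ₁/2)] = +0.7585;  Δφ = +0.6859 rad,  Δλ = +1.6197 rad
q = Δφ/Δψ = 0.9043
d = R·√(Δφ² + q²Δλ²) = 6370·1.61736 = 10303 km

10303 km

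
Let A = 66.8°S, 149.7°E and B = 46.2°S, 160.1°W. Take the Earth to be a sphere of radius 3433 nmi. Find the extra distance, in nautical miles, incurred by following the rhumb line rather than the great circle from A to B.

46 nmi

Great circle: cos σ = sin φ₁ sin φ₂ + cos φ₁ cos φ₂ cos Δλ,  σ = 0.5773 rad → d_gc = 1981.9 nmi
Rhumb line: Δψ = +0.6721, q = Δφ/Δψ = 0.5349, d_rh = R√(Δφ²+q²Δλ²) = 2027.9 nmi
Excess = 2027.9 − 1981.9 = 46.0 ≈ 46 nmi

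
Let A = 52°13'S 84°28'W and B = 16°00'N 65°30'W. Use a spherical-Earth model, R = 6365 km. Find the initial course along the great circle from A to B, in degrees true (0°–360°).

19.4°

θ = atan2( sin Δλ·cos φ₂ ,  cos φ₁ sin φ₂ − sin φ₁ cos φ₂ cos Δλ )
  = atan2(+0.3124, +0.8873) = 19.40°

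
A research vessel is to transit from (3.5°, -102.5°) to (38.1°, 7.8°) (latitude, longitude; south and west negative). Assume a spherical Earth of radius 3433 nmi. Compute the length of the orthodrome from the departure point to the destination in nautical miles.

6206 nmi

cos σ = sin φ₁ sin φ₂ + cos φ₁ cos φ₂ cos Δλ
      = sin(3.50°)sin(38.10°) + cos(3.50°)cos(38.10°)cos(110.30°) = -0.2348
σ = 103.582° → d = Rσ = 3433·1.80785 = 6206 nmi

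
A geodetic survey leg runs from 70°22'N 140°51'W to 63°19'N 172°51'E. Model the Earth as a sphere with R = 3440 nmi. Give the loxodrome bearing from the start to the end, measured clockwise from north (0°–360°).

Meridional parts: M(φ₁)=+1.7543, M(φ₂)=+1.4390 → ΔM = -0.3153;  Δλ = -0.8081 rad
tan C = Δλ / ΔM = +2.5632 → C = 248.69°

248.7°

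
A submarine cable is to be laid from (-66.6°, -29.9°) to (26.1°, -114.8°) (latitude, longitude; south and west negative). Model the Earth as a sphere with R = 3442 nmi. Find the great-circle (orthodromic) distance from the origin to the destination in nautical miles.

6719 nmi

Haversine: a = sin²(Δφ/2)+cos φ₁ cos φ₂ sin²(Δλ/2) = 0.68603;  σ = 2·atan2(√a,√(1−a))
σ = 111.842° → d = Rσ = 3442·1.95202 = 6719 nmi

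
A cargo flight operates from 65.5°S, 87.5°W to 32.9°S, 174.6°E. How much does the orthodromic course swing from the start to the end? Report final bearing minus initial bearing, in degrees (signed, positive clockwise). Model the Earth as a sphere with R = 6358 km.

+84.3°

Initial bearing θ₁ = atan2(sin Δλ cos φ₂, cos φ₁ sin φ₂ − sin φ₁ cos φ₂ cos Δλ) = 248.34°
Final bearing θ₂ = (initial bearing from the destination back to the start) + 180° = 332.68°
Δθ = θ₂ − θ₁ = +84.3°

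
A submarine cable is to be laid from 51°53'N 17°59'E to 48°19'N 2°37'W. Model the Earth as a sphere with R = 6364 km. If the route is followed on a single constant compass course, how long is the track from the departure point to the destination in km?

1519 km

Rhumb course C = atan2(Δλ, Δψ) with Δψ = ln[tan(π/4+φ₂/2)/tan(π/4+φ₁/2)] = -0.0971, Δλ = -0.3595 → C = 254.89°
d = R·|Δφ| / |cos C| = 6364·0.06225 / 0.26074 = 1519 km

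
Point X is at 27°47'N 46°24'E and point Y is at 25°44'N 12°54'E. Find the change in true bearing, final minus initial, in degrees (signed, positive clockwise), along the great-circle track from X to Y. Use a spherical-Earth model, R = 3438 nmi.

Initial bearing θ₁ = atan2(sin Δλ cos φ₂, cos φ₁ sin φ₂ − sin φ₁ cos φ₂ cos Δλ) = 273.91°
Final bearing θ₂ = (initial bearing from the destination back to the start) + 180° = 258.47°
Δθ = θ₂ − θ₁ = -15.4°

-15.4°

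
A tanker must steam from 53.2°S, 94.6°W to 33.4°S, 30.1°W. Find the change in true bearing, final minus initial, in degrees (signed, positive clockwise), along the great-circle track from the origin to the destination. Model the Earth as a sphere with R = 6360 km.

Initial bearing θ₁ = atan2(sin Δλ cos φ₂, cos φ₁ sin φ₂ − sin φ₁ cos φ₂ cos Δλ) = 93.19°
Final bearing θ₂ = (initial bearing from the destination back to the start) + 180° = 45.76°
Δθ = θ₂ − θ₁ = -47.4°

-47.4°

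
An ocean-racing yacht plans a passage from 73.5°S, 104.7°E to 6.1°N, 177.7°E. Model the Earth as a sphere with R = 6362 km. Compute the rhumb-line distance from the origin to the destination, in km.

10424 km

Δψ = ln[tan(π/4+φ₂/2)/tan(π/4+φ₁/2)] = +2.0377;  Δφ = +1.3893 rad,  Δλ = +1.2741 rad
q = Δφ/Δψ = 0.6818
d = R·√(Δφ² + q²Δλ²) = 6362·1.63849 = 10424 km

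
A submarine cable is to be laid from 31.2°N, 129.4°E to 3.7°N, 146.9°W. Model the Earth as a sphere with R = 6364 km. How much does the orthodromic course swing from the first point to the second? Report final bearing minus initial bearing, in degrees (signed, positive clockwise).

Initial bearing θ₁ = atan2(sin Δλ cos φ₂, cos φ₁ sin φ₂ − sin φ₁ cos φ₂ cos Δλ) = 90.09°
Final bearing θ₂ = (initial bearing from the destination back to the start) + 180° = 121.00°
Δθ = θ₂ − θ₁ = +30.9°

+30.9°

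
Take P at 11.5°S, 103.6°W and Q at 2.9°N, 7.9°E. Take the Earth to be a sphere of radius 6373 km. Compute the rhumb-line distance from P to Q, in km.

12438 km

Rhumb course C = atan2(Δλ, Δψ) with Δψ = ln[tan(π/4+φ₂/2)/tan(π/4+φ₁/2)] = +0.2527, Δλ = +1.9460 → C = 82.60°
d = R·|Δφ| / |cos C| = 6373·0.25133 / 0.12878 = 12438 km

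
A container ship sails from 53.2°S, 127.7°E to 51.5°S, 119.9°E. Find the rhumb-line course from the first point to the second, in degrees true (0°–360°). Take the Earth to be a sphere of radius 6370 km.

Meridional parts: M(φ₁)=-1.1006, M(φ₂)=-1.0521 → ΔM = +0.0486;  Δλ = -0.1361 rad
tan C = Δλ / ΔM = -2.8022 → C = 289.64°

289.6°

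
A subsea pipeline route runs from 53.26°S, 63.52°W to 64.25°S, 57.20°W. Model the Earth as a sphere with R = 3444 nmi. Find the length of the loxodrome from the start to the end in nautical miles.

689 nmi

Rhumb course C = atan2(Δλ, Δψ) with Δψ = ln[tan(π/4+φ₂/2)/tan(π/4+φ₁/2)] = -0.3735, Δλ = +0.1103 → C = 163.55°
d = R·|Δφ| / |cos C| = 3444·0.19181 / 0.95905 = 689 nmi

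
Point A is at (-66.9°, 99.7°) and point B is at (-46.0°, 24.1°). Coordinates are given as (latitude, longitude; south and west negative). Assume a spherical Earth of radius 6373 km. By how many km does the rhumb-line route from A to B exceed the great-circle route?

265 km

Great circle: cos σ = sin φ₁ sin φ₂ + cos φ₁ cos φ₂ cos Δλ,  σ = 0.7533 rad → d_gc = 4800.7 km
Rhumb line: Δψ = +0.6816, q = Δφ/Δψ = 0.5352, d_rh = R√(Δφ²+q²Δλ²) = 5065.3 km
Excess = 5065.3 − 4800.7 = 264.6 ≈ 265 km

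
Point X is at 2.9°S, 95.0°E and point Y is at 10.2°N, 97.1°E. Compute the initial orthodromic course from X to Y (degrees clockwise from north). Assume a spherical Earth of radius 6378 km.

9.0°

θ = atan2( sin Δλ·cos φ₂ ,  cos φ₁ sin φ₂ − sin φ₁ cos φ₂ cos Δλ )
  = atan2(+0.0361, +0.2266) = 9.04°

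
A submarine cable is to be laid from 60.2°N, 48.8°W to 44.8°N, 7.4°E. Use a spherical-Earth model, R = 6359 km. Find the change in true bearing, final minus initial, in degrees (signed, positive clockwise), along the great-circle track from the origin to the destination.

Initial bearing θ₁ = atan2(sin Δλ cos φ₂, cos φ₁ sin φ₂ − sin φ₁ cos φ₂ cos Δλ) = 89.26°
Final bearing θ₂ = (initial bearing from the destination back to the start) + 180° = 135.55°
Δθ = θ₂ − θ₁ = +46.3°

+46.3°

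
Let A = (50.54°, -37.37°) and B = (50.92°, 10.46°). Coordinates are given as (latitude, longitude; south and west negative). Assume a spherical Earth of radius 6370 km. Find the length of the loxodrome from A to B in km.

3366 km

Δψ = ln[tan(π/4+φ₂/2)/tan(π/4+φ₁/2)] = +0.0105;  Δφ = +0.0066 rad,  Δλ = +0.8348 rad
q = Δφ/Δψ = 0.6330
d = R·√(Δφ² + q²Δλ²) = 6370·0.52844 = 3366 km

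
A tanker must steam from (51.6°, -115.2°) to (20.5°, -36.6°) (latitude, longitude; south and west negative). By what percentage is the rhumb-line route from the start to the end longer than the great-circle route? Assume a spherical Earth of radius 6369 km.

3.3%

Great circle: σ = 1.1708 rad → d_gc = Rσ = 7456.6 km
Rhumb: Δφ = -0.5428, Δλ = +1.3718, Δψ = -0.6892, q = Δφ/Δψ = 0.7876 → d_rh = R√(Δφ²+q²Δλ²) = 7700.9 km
Excess = (7700.9 − 7456.6) / 7456.6 = 244.3 / 7456.6 = 3.28% ≈ 3.3%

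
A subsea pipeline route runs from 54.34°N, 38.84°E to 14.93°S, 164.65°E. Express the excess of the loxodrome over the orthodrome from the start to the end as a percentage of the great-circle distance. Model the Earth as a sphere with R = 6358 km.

Great circle: σ = 2.1399 rad → d_gc = Rσ = 13605.7 km
Rhumb: Δφ = -1.2090, Δλ = +2.1958, Δψ = -1.3979, q = Δφ/Δψ = 0.8649 → d_rh = R√(Δφ²+q²Δλ²) = 14313.5 km
Excess = (14313.5 − 13605.7) / 13605.7 = 707.8 / 13605.7 = 5.20% ≈ 5.2%

5.2%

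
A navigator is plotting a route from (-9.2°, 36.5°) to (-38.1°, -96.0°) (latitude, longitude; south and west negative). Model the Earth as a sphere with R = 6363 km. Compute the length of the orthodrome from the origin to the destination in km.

12796 km

Haversine: a = sin²(Δφ/2)+cos φ₁ cos φ₂ sin²(Δλ/2) = 0.71308;  σ = 2·atan2(√a,√(1−a))
σ = 115.224° → d = Rσ = 6363·2.01103 = 12796 km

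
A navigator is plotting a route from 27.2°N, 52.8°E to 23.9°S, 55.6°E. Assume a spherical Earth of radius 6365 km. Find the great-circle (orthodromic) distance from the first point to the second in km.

Haversine: a = sin²(Δφ/2)+cos φ₁ cos φ₂ sin²(Δλ/2) = 0.18650;  σ = 2·atan2(√a,√(1−a))
σ = 51.171° → d = Rσ = 6365·0.89311 = 5685 km

5685 km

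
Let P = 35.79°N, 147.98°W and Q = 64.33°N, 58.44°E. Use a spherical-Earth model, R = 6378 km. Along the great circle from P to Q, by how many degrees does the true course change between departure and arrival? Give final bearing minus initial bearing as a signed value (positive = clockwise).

-146.9°

Initial bearing θ₁ = atan2(sin Δλ cos φ₂, cos φ₁ sin φ₂ − sin φ₁ cos φ₂ cos Δλ) = 348.62°
Final bearing θ₂ = (initial bearing from the destination back to the start) + 180° = 201.68°
Δθ = θ₂ − θ₁ = -146.9°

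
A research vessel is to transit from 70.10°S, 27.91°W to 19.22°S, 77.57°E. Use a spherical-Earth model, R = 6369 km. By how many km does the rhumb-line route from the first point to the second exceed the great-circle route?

782 km

Great circle: cos σ = sin φ₁ sin φ₂ + cos φ₁ cos φ₂ cos Δλ,  σ = 1.3451 rad → d_gc = 8567.1 km
Rhumb line: Δψ = +1.3986, q = Δφ/Δψ = 0.6349, d_rh = R√(Δφ²+q²Δλ²) = 9349.4 km
Excess = 9349.4 − 8567.1 = 782.3 ≈ 782 km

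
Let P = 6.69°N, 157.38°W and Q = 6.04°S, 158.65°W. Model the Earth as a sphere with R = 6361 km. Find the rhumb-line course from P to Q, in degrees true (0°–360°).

185.7°

Meridional parts: M(φ₁)=+0.1170, M(φ₂)=-0.1056 → ΔM = -0.2226;  Δλ = -0.0222 rad
tan C = Δλ / ΔM = +0.0996 → C = 185.69°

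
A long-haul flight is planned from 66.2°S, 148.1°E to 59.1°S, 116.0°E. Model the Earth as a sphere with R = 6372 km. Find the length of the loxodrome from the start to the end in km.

Δψ = ln[tan(π/4+φ₂/2)/tan(π/4+φ₁/2)] = +0.2712;  Δφ = +0.1239 rad,  Δλ = -0.5603 rad
q = Δφ/Δψ = 0.4569
d = R·√(Δφ² + q²Δλ²) = 6372·0.28441 = 1812 km

1812 km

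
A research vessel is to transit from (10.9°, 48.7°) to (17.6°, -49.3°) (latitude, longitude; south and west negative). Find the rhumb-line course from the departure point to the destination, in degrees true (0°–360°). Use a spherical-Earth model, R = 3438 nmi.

Δψ = ln[tan(π/4+φ₂/2)/tan(π/4+φ₁/2)] = +0.1207
Δλ = -1.7104 rad (taken the short way round)
course = atan2(Δλ, Δψ) = 274.04°

274.0°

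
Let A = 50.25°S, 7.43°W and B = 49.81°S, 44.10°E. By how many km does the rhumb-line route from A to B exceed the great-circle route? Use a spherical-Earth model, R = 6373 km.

75 km

Great circle: cos σ = sin φ₁ sin φ₂ + cos φ₁ cos φ₂ cos Δλ,  σ = 0.5660 rad → d_gc = 3607.3 km
Rhumb line: Δψ = +0.0120, q = Δφ/Δψ = 0.6424, d_rh = R√(Δφ²+q²Δλ²) = 3682.2 km
Excess = 3682.2 − 3607.3 = 74.9 ≈ 75 km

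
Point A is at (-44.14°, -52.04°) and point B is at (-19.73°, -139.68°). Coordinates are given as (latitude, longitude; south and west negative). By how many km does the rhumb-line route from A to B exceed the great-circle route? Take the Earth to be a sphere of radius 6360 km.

284 km

Great circle: cos σ = sin φ₁ sin φ₂ + cos φ₁ cos φ₂ cos Δλ,  σ = 1.3048 rad → d_gc = 8298.2 km
Rhumb line: Δψ = +0.5089, q = Δφ/Δψ = 0.8371, d_rh = R√(Δφ²+q²Δλ²) = 8582.6 km
Excess = 8582.6 − 8298.2 = 284.4 ≈ 284 km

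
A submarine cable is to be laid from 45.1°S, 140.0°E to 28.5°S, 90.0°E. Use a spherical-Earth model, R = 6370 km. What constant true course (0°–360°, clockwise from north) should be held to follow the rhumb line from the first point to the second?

292.7°

Δψ = ln[tan(π/4+φ₂/2)/tan(π/4+φ₁/2)] = +0.3645
Δλ = -0.8727 rad (taken the short way round)
course = atan2(Δλ, Δψ) = 292.67°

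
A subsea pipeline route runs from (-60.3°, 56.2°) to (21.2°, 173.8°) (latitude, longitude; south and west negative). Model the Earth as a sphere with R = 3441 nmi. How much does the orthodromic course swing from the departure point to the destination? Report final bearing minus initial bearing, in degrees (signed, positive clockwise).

-72.2°

At departure: θ₁ = atan2(sin Δλ cos φ₂, cos φ₁ sin φ₂ − sin φ₁ cos φ₂ cos Δλ) = 103.35°
At arrival: θ₂ = atan2(sin Δλ cos φ₁, −cos φ₂ sin φ₁ + sin φ₂ cos φ₁ cos Δλ) = 31.14°
Δθ = θ₂ − θ₁ = -72.2°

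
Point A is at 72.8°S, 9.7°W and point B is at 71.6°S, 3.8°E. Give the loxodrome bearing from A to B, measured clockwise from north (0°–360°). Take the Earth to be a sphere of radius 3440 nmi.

Meridional parts: M(φ₁)=-1.8889, M(φ₂)=-1.8204 → ΔM = +0.0685;  Δλ = +0.2356 rad
tan C = Δλ / ΔM = +3.4378 → C = 73.78°

73.8°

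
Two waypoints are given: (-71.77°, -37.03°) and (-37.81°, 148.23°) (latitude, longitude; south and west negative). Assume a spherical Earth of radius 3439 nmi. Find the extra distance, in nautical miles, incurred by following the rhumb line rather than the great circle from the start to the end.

Great circle: cos σ = sin φ₁ sin φ₂ + cos φ₁ cos φ₂ cos Δλ,  σ = 1.2280 rad → d_gc = 4222.94 nmi
Rhumb line: Δψ = +1.1160, q = Δφ/Δψ = 0.5311, d_rh = R√(Δφ²+q²Δλ²) = 5931.42 nmi
Excess = 5931.42 − 4222.94 = 1708.48 ≈ 1708 nmi

1708 nmi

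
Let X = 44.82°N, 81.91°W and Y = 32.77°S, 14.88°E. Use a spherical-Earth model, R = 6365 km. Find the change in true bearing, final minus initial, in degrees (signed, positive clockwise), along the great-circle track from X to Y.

+17.2°

At departure: θ₁ = atan2(sin Δλ cos φ₂, cos φ₁ sin φ₂ − sin φ₁ cos φ₂ cos Δλ) = 110.60°
At arrival: θ₂ = atan2(sin Δλ cos φ₁, −cos φ₂ sin φ₁ + sin φ₂ cos φ₁ cos Δλ) = 127.85°
Δθ = θ₂ − θ₁ = +17.2°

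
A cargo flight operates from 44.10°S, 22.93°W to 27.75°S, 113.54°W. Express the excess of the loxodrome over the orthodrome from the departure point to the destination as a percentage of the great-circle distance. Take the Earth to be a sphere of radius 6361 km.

4.4%

Great circle: σ = 1.2480 rad → d_gc = Rσ = 7938.3 km
Rhumb: Δφ = +0.2854, Δλ = -1.5814, Δψ = +0.3549, q = Δφ/Δψ = 0.8041 → d_rh = R√(Δφ²+q²Δλ²) = 8290.2 km
Excess = (8290.2 − 7938.3) / 7938.3 = 351.9 / 7938.3 = 4.43% ≈ 4.4%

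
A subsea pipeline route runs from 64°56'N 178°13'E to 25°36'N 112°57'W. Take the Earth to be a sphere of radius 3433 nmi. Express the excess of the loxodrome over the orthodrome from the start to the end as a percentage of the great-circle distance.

3.5%

Great circle: σ = 1.0130 rad → d_gc = Rσ = 3477.5 nmi
Rhumb: Δφ = -0.6865, Δλ = +1.2014, Δψ = -1.0412, q = Δφ/Δψ = 0.6593 → d_rh = R√(Δφ²+q²Δλ²) = 3598.3 nmi
Excess = (3598.3 − 3477.5) / 3477.5 = 120.8 / 3477.5 = 3.47% ≈ 3.5%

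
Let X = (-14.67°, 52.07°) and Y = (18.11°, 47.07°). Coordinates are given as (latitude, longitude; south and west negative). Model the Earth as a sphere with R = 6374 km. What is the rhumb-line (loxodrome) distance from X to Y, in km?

Rhumb course C = atan2(Δλ, Δψ) with Δψ = ln[tan(π/4+φ₂/2)/tan(π/4+φ₁/2)] = +0.5804, Δλ = -0.0873 → C = 351.45°
d = R·|Δφ| / |cos C| = 6374·0.57212 / 0.98888 = 3688 km

3688 km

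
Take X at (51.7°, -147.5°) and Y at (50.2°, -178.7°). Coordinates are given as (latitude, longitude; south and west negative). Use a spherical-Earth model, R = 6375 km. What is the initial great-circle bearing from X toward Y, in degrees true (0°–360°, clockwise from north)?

278.0°

θ = atan2( sin Δλ·cos φ₂ ,  cos φ₁ sin φ₂ − sin φ₁ cos φ₂ cos Δλ )
  = atan2(-0.3316, +0.0465) = 277.98°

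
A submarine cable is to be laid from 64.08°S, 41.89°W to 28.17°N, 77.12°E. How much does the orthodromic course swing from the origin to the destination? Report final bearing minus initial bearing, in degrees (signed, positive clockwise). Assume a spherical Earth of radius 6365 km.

-74.1°

At departure: θ₁ = atan2(sin Δλ cos φ₂, cos φ₁ sin φ₂ − sin φ₁ cos φ₂ cos Δλ) = 103.01°
At arrival: θ₂ = atan2(sin Δλ cos φ₁, −cos φ₂ sin φ₁ + sin φ₂ cos φ₁ cos Δλ) = 28.89°
Δθ = θ₂ − θ₁ = -74.1°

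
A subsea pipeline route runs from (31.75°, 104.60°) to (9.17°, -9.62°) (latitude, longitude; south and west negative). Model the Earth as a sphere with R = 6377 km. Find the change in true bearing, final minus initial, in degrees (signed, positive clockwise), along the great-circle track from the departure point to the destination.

Initial bearing θ₁ = atan2(sin Δλ cos φ₂, cos φ₁ sin φ₂ − sin φ₁ cos φ₂ cos Δλ) = 291.17°
Final bearing θ₂ = (initial bearing from the destination back to the start) + 180° = 233.44°
Δθ = θ₂ − θ₁ = -57.7°

-57.7°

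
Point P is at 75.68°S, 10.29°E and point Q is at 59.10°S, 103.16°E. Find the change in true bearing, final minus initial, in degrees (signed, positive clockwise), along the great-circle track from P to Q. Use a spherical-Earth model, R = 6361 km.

Initial bearing θ₁ = atan2(sin Δλ cos φ₂, cos φ₁ sin φ₂ − sin φ₁ cos φ₂ cos Δλ) = 114.81°
Final bearing θ₂ = (initial bearing from the destination back to the start) + 180° = 25.92°
Δθ = θ₂ − θ₁ = -88.9°

-88.9°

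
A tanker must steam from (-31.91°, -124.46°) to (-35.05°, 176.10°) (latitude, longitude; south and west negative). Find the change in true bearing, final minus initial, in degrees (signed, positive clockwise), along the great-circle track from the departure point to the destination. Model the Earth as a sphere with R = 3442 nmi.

+35.0°

Initial bearing θ₁ = atan2(sin Δλ cos φ₂, cos φ₁ sin φ₂ − sin φ₁ cos φ₂ cos Δλ) = 249.22°
Final bearing θ₂ = (initial bearing from the destination back to the start) + 180° = 284.19°
Δθ = θ₂ − θ₁ = +35.0°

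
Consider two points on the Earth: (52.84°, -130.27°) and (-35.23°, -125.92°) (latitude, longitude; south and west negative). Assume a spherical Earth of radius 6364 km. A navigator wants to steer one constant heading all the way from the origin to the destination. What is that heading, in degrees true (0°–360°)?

Meridional parts: M(φ₁)=+1.0902, M(φ₂)=-0.6577 → ΔM = -1.7479;  Δλ = +0.0759 rad
tan C = Δλ / ΔM = -0.0434 → C = 177.51°

177.5°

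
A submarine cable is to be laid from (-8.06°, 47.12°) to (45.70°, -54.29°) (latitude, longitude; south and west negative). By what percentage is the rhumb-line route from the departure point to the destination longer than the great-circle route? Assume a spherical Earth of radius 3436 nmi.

2.3%

Great circle: σ = 1.8102 rad → d_gc = Rσ = 6219.9 nmi
Rhumb: Δφ = +0.9383, Δλ = -1.7699, Δψ = +1.0399, q = Δφ/Δψ = 0.9023 → d_rh = R√(Δφ²+q²Δλ²) = 6364.3 nmi
Excess = (6364.3 − 6219.9) / 6219.9 = 144.4 / 6219.9 = 2.32% ≈ 2.3%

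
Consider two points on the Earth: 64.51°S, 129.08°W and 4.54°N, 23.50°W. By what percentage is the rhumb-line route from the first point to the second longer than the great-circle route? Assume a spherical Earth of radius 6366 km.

5.8%

Great circle: σ = 1.7586 rad → d_gc = Rσ = 11195.1 km
Rhumb: Δφ = +1.2051, Δλ = +1.8427, Δψ = +1.5657, q = Δφ/Δψ = 0.7697 → d_rh = R√(Δφ²+q²Δλ²) = 11848.5 km
Excess = (11848.5 − 11195.1) / 11195.1 = 653.4 / 11195.1 = 5.84% ≈ 5.8%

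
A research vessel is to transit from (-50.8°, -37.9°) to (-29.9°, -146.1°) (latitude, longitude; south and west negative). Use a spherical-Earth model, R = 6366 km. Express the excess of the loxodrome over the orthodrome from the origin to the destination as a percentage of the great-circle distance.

Great circle: σ = 1.3539 rad → d_gc = Rσ = 8619.1 km
Rhumb: Δφ = +0.3648, Δλ = -1.8884, Δψ = +0.4853, q = Δφ/Δψ = 0.7517 → d_rh = R√(Δφ²+q²Δλ²) = 9329.8 km
Excess = (9329.8 − 8619.1) / 8619.1 = 710.7 / 8619.1 = 8.246% ≈ 8.2%

8.2%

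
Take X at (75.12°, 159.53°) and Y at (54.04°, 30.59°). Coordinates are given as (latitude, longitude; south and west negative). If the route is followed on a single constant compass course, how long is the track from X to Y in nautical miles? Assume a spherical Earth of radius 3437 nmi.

Δψ = ln[tan(π/4+φ₂/2)/tan(π/4+φ₁/2)] = -0.9103;  Δφ = -0.3679 rad,  Δλ = -2.2504 rad
q = Δφ/Δψ = 0.4041
d = R·√(Δφ² + q²Δλ²) = 3437·0.98110 = 3372 nmi

3372 nmi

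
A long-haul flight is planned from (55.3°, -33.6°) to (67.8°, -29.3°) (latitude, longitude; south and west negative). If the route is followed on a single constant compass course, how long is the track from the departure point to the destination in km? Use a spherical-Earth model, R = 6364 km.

1406 km

Δψ = ln[tan(π/4+φ₂/2)/tan(π/4+φ₁/2)] = +0.4653;  Δφ = +0.2182 rad,  Δλ = +0.0750 rad
q = Δφ/Δψ = 0.4689
d = R·√(Δφ² + q²Δλ²) = 6364·0.22099 = 1406 km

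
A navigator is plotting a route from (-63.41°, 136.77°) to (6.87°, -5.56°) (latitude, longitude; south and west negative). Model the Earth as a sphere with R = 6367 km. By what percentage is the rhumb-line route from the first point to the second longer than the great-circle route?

12.5%

Great circle: σ = 2.0473 rad → d_gc = Rσ = 13035.5 km
Rhumb: Δφ = +1.2266, Δλ = -2.4841, Δψ = +1.5629, q = Δφ/Δψ = 0.7849 → d_rh = R√(Δφ²+q²Δλ²) = 14666.0 km
Excess = (14666.0 − 13035.5) / 13035.5 = 1630.5 / 13035.5 = 12.51% ≈ 12.5%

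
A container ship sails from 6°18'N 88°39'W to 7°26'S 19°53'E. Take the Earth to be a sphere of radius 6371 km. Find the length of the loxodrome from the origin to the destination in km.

Δψ = ln[tan(π/4+φ₂/2)/tan(π/4+φ₁/2)] = -0.2403;  Δφ = -0.2397 rad,  Δλ = +1.8943 rad
q = Δφ/Δψ = 0.9976
d = R·√(Δφ² + q²Δλ²) = 6371·1.90477 = 12135 km

12135 km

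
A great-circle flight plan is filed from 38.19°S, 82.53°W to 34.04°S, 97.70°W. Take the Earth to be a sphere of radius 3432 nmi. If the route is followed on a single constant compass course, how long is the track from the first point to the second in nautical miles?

775 nmi

Rhumb course C = atan2(Δλ, Δψ) with Δψ = ln[tan(π/4+φ₂/2)/tan(π/4+φ₁/2)] = +0.0897, Δλ = -0.2648 → C = 288.72°
d = R·|Δφ| / |cos C| = 3432·0.07243 / 0.32088 = 775 nmi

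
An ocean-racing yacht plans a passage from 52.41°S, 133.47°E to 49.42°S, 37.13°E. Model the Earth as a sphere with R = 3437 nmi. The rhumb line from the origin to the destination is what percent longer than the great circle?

8.4%

Great circle: σ = 0.9788 rad → d_gc = Rσ = 3364.2 nmi
Rhumb: Δφ = +0.0522, Δλ = -1.6815, Δψ = +0.0828, q = Δφ/Δψ = 0.6302 → d_rh = R√(Δφ²+q²Δλ²) = 3646.3 nmi
Excess = (3646.3 − 3364.2) / 3364.2 = 282.1 / 3364.2 = 8.39% ≈ 8.4%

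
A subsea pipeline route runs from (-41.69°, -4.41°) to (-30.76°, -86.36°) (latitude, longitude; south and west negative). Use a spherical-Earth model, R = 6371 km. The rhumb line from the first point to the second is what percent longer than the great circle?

3.5%

Great circle: σ = 1.1263 rad → d_gc = Rσ = 7175.5 km
Rhumb: Δφ = +0.1908, Δλ = -1.4303, Δψ = +0.2372, q = Δφ/Δψ = 0.8042 → d_rh = R√(Δφ²+q²Δλ²) = 7427.9 km
Excess = (7427.9 − 7175.5) / 7175.5 = 252.4 / 7175.5 = 3.52% ≈ 3.5%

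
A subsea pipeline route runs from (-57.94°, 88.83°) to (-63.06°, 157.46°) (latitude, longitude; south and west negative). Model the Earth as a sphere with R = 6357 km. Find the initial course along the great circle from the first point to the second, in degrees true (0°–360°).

128.3°

N = sin Δλ·cos φ₂ = +0.4219;  D = cos φ₁ sin φ₂ − sin φ₁ cos φ₂ cos Δλ = -0.3333
initial course = atan2(N, D) = 128.31°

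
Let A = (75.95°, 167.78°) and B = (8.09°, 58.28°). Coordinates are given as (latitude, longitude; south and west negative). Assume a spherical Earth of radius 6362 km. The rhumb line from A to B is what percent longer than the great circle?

Great circle: σ = 1.5145 rad → d_gc = Rσ = 9635.1 km
Rhumb: Δφ = -1.1844, Δλ = -1.9111, Δψ = -1.9521, q = Δφ/Δψ = 0.6067 → d_rh = R√(Δφ²+q²Δλ²) = 10545.0 km
Excess = (10545.0 − 9635.1) / 9635.1 = 909.9 / 9635.1 = 9.44% ≈ 9.4%

9.4%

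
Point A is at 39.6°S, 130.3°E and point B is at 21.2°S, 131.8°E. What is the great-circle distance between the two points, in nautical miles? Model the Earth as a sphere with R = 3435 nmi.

1106 nmi

cos σ = sin φ₁ sin φ₂ + cos φ₁ cos φ₂ cos Δλ
      = sin(-39.60°)sin(-21.20°) + cos(-39.60°)cos(-21.20°)cos(1.50°) = 0.9486
σ = 18.445° → d = Rσ = 3435·0.32192 = 1106 nmi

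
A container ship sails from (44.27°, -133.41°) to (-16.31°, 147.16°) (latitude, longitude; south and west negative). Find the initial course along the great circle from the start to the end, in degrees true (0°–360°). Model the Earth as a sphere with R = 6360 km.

251.0°

N = sin Δλ·cos φ₂ = -0.9435;  D = cos φ₁ sin φ₂ − sin φ₁ cos φ₂ cos Δλ = -0.3240
initial course = atan2(N, D) = 251.05°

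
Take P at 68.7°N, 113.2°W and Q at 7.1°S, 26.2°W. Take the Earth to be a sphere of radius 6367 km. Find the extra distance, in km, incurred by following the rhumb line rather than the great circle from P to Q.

417 km

Great circle: cos σ = sin φ₁ sin φ₂ + cos φ₁ cos φ₂ cos Δλ,  σ = 1.6672 rad → d_gc = 10615.3 km
Rhumb line: Δψ = -1.7953, q = Δφ/Δψ = 0.7369, d_rh = R√(Δφ²+q²Δλ²) = 11032.1 km
Excess = 11032.1 − 10615.3 = 416.8 ≈ 417 km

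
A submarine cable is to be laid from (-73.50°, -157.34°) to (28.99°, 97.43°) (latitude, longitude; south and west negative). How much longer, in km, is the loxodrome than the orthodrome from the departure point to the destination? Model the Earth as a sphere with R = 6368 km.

656 km

Great circle: cos σ = sin φ₁ sin φ₂ + cos φ₁ cos φ₂ cos Δλ,  σ = 2.1293 rad → d_gc = 13559.70 km
Rhumb line: Δψ = +2.4601, q = Δφ/Δψ = 0.7271, d_rh = R√(Δφ²+q²Δλ²) = 14215.22 km
Excess = 14215.22 − 13559.70 = 655.52 ≈ 656 km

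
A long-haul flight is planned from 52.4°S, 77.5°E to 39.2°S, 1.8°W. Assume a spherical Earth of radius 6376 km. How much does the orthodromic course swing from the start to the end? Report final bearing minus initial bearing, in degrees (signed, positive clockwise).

Initial bearing θ₁ = atan2(sin Δλ cos φ₂, cos φ₁ sin φ₂ − sin φ₁ cos φ₂ cos Δλ) = 250.37°
Final bearing θ₂ = (initial bearing from the destination back to the start) + 180° = 312.13°
Δθ = θ₂ − θ₁ = +61.8°

+61.8°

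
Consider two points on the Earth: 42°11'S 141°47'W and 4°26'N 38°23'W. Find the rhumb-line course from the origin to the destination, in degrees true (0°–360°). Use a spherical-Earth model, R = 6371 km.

Δψ = ln[tan(π/4+φ₂/2)/tan(π/4+φ₁/2)] = +0.8909
Δλ = +1.8047 rad (taken the short way round)
course = atan2(Δλ, Δψ) = 63.73°

63.7°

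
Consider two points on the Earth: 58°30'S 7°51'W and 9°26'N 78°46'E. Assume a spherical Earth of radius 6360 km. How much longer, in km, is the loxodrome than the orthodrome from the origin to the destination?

Great circle: cos σ = sin φ₁ sin φ₂ + cos φ₁ cos φ₂ cos Δλ,  σ = 1.6803 rad → d_gc = 10687.0 km
Rhumb line: Δψ = +1.4311, q = Δφ/Δψ = 0.8285, d_rh = R√(Δφ²+q²Δλ²) = 10968.8 km
Excess = 10968.8 − 10687.0 = 281.8 ≈ 282 km

282 km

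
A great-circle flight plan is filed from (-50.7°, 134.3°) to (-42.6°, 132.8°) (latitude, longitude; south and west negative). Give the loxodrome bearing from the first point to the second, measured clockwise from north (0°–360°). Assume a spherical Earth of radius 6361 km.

Meridional parts: M(φ₁)=-1.0298, M(φ₂)=-0.8233 → ΔM = +0.2065;  Δλ = -0.0262 rad
tan C = Δλ / ΔM = -0.1268 → C = 352.77°

352.8°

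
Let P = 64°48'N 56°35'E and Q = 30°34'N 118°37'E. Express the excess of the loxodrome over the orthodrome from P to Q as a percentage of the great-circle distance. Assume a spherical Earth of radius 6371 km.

3.0%

Great circle: σ = 0.8866 rad → d_gc = Rσ = 5648.4 km
Rhumb: Δφ = -0.5975, Δλ = +1.0827, Δψ = -0.9375, q = Δφ/Δψ = 0.6373 → d_rh = R√(Δφ²+q²Δλ²) = 5815.2 km
Excess = (5815.2 − 5648.4) / 5648.4 = 166.8 / 5648.4 = 2.953% ≈ 3.0%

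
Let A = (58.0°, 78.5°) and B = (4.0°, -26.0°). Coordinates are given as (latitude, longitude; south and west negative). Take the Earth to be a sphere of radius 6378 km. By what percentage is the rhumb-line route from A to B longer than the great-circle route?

5.6%

Great circle: σ = 1.6441 rad → d_gc = Rσ = 10485.8 km
Rhumb: Δφ = -0.9425, Δλ = -1.8239, Δψ = -1.1793, q = Δφ/Δψ = 0.7992 → d_rh = R√(Δφ²+q²Δλ²) = 11070.8 km
Excess = (11070.8 − 10485.8) / 10485.8 = 585.0 / 10485.8 = 5.58% ≈ 5.6%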